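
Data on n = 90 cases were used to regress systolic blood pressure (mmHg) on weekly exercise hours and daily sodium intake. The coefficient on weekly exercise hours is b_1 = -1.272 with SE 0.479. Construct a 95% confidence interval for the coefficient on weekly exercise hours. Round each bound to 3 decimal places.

df = n − k − 1 = 90 − 2 − 1 = 87.
t* = t_{0.025, 87} = 1.987608.
Margin = t* × SE = 1.987608 × 0.479 = 0.95206.
CI: -1.272 ± 0.95206 → (-2.224, -0.320).
With 95% confidence, each one-unit increase in weekly exercise hours is associated with a change of between -2.224 and -0.320 mmHg in systolic blood pressure, holding the other predictors fixed.

(-2.224, -0.320)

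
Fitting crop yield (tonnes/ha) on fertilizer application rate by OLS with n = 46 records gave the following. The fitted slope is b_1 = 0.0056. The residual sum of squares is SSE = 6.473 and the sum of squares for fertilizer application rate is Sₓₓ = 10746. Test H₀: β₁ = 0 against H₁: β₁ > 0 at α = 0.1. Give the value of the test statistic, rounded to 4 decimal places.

MSE = SSE/(n − 2) = 6.473/44 = 0.147114.
SE(b_1) = √(MSE/Sₓₓ) = √(0.147114/10746) = 0.00370001.
t = 0.0056 / 0.00370001 = 1.5135.
df = n − 2 = 44.
One-sided p ≈ 0.0687, which is < 0.1, so reject H₀.
There is evidence that the true slope on fertilizer application rate is positive.

t = 1.5135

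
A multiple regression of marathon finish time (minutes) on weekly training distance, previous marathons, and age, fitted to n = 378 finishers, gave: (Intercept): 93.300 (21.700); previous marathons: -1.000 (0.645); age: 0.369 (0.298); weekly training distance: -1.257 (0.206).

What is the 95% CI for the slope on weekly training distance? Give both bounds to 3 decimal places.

(-1.662, -0.852)

Read off: b = -1.257, SE = 0.206 for weekly training distance.
df = n − k − 1 = 378 − 3 − 1 = 374.
t* = t_{0.025, 374} = 1.966327.
Margin = t* × SE = 1.966327 × 0.206 = 0.40506.
CI: -1.257 ± 0.40506 → (-1.662, -0.852).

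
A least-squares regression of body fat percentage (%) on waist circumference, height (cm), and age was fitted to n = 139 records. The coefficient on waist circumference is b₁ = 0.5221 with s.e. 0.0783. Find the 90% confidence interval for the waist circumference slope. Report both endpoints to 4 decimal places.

df = n − k − 1 = 139 − 3 − 1 = 135.
t* = t_{0.05, 135} = 1.656219.
Margin = t* × SE = 1.656219 × 0.0783 = 0.129682.
CI: 0.5221 ± 0.129682 → (0.3924, 0.6518).
With 90% confidence, each one-unit increase in waist circumference is associated with a change of between 0.3924 and 0.6518 % in body fat percentage, holding the other predictors fixed.

(0.3924, 0.6518)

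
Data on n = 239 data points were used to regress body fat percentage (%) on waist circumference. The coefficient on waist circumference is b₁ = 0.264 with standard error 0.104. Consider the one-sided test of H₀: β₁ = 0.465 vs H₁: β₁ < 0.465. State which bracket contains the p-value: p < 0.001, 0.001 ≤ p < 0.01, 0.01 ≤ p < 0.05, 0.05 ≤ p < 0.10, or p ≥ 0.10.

0.01 ≤ p < 0.05

t = (0.264 − 0.465) / 0.104 = -1.933.
df = n − 2 = 239 − 2 = 237.
One-sided p = P(T_{237} < t) ≈ 0.0272.
So 0.01 ≤ p < 0.05.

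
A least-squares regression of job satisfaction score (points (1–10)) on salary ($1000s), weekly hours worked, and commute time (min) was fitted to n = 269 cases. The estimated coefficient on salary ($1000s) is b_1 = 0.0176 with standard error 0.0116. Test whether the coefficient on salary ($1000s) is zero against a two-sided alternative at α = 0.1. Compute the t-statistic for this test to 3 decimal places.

t = 1.517

H₀: β₁ = 0 vs H₁: β₁ ≠ 0.
t = (b_1 − β₁⁰)/SE = 0.0176 / 0.0116 = 1.517.
df = n − k − 1 = 269 − 3 − 1 = 265.
Two-sided p ≈ 0.1304, which is ≥ 0.1, so fail to reject H₀.
The data do not give significant evidence of an association between salary ($1000s) and job satisfaction score, after adjusting for the other predictors.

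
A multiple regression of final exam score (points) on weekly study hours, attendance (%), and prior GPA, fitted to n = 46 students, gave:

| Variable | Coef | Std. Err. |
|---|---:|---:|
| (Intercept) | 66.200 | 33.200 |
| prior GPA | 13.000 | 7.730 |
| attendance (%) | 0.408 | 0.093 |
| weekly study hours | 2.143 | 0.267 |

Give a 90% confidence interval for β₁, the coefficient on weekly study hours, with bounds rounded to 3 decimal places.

Read off: b = 2.143, SE = 0.267 for weekly study hours.
df = n − k − 1 = 46 − 3 − 1 = 42.
t* = t_{0.05, 42} = 1.681952.
Margin = t* × SE = 1.681952 × 0.267 = 0.44908.
CI: 2.143 ± 0.44908 → (1.694, 2.592).

(1.694, 2.592)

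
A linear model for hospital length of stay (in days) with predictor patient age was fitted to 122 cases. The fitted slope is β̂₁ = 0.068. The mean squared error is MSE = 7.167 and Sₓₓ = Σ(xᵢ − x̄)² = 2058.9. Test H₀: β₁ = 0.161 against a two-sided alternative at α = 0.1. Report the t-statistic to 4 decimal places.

t = -1.5763

SE(β̂₁) = √(MSE/Sₓₓ) = √(7.167/2058.9) = 0.0589999.
t = (0.068 − 0.161) / 0.0589999 = -1.5763.
df = n − 2 = 120.
Two-sided p ≈ 0.1176, which is ≥ 0.1, so fail to reject H₀.
The data are consistent with a true slope of 0.161 days per unit of patient age.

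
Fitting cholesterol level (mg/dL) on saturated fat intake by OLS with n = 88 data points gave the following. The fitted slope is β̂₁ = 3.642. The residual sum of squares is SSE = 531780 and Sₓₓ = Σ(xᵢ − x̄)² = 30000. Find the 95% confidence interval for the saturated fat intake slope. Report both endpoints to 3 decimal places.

MSE = SSE/(n − 2) = 531780/86 = 6183.49.
SE(β̂₁) = √(MSE/Sₓₓ) = √(6183.49/30000) = 0.454.
df = n − 2 = 86.
t* = t_{0.025, 86} = 1.987934.
Margin = t* × SE = 1.987934 × 0.454 = 0.90252.
CI: 3.642 ± 0.90252 → (2.739, 4.545).
With 95% confidence, each one-unit increase in saturated fat intake is associated with a change of between 2.739 and 4.545 mg/dL in cholesterol level.

(2.739, 4.545)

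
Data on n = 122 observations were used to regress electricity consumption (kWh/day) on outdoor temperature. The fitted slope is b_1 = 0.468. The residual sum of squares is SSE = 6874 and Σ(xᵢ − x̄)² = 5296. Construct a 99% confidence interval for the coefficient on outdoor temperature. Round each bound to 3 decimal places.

(0.196, 0.740)

MSE = SSE/(n − 2) = 6874/120 = 57.2833.
SE(b_1) = √(MSE/Sₓₓ) = √(57.2833/5296) = 0.104002.
df = n − 2 = 120.
t* = t_{0.005, 120} = 2.617421.
Margin = t* × SE = 2.617421 × 0.104002 = 0.27222.
CI: 0.468 ± 0.27222 → (0.196, 0.740).
With 99% confidence, each one-unit increase in outdoor temperature is associated with a change of between 0.196 and 0.740 kWh/day in electricity consumption.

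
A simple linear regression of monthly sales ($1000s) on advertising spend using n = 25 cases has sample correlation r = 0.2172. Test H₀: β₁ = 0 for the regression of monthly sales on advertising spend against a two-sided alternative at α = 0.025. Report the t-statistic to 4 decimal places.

t = 1.0671

t = r·√(n − 2)/√(1 − r²) = 0.2172·√23/√0.952824 = 1.0671.
df = n − 2 = 23.
Two-sided p ≈ 0.2970, which is ≥ 0.025, so fail to reject H₀.
The data do not give significant evidence of a linear association between advertising spend and monthly sales.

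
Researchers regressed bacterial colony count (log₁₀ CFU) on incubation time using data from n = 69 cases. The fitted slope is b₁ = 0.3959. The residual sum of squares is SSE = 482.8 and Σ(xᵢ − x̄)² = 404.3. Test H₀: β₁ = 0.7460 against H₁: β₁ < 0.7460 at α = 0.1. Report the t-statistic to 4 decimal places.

MSE = SSE/(n − 2) = 482.8/67 = 7.20597.
SE(b₁) = √(MSE/Sₓₓ) = √(7.20597/404.3) = 0.133504.
t = (0.3959 − 0.7460) / 0.133504 = -2.6224.
df = n − 2 = 67.
One-sided p ≈ 0.0054, which is < 0.1, so reject H₀.
There is evidence that the true slope on incubation time is below 0.7460 log₁₀ CFU per unit.

t = -2.6224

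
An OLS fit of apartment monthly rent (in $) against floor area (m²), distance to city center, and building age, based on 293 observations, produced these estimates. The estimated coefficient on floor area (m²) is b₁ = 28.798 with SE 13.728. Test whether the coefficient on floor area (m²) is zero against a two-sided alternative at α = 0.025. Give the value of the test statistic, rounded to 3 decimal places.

t = 2.098

H₀: β₁ = 0 vs H₁: β₁ ≠ 0.
t = (b₁ − β₁⁰)/SE = 28.798 / 13.728 = 2.098.
df = n − k − 1 = 293 − 3 − 1 = 289.
Two-sided p ≈ 0.0368, which is ≥ 0.025, so fail to reject H₀.
The data do not give significant evidence of an association between floor area (m²) and apartment monthly rent, after adjusting for the other predictors.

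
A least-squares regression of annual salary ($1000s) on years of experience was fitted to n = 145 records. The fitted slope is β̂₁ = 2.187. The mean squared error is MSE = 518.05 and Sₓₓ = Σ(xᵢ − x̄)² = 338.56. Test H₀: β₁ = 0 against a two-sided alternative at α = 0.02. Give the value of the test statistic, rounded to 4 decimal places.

t = 1.7680

SE(β̂₁) = √(MSE/Sₓₓ) = √(518.05/338.56) = 1.237.
t = 2.187 / 1.237 = 1.7680.
df = n − 2 = 143.
Two-sided p ≈ 0.0792, which is ≥ 0.02, so fail to reject H₀.
The data do not give significant evidence of an association between years of experience and annual salary.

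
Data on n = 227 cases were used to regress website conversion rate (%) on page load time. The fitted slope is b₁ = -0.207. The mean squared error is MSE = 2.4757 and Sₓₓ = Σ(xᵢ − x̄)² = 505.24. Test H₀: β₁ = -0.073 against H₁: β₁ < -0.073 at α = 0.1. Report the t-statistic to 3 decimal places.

SE(b₁) = √(MSE/Sₓₓ) = √(2.4757/505.24) = 0.0700003.
t = (-0.207 − (-0.073)) / 0.0700003 = -1.914.
df = n − 2 = 225.
One-sided p ≈ 0.0284, which is < 0.1, so reject H₀.
There is evidence that the true slope on page load time is below -0.073 % per unit.

t = -1.914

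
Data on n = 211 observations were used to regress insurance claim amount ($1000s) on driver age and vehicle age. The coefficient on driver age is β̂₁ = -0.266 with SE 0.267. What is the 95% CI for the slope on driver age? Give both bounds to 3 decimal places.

df = n − k − 1 = 211 − 2 − 1 = 208.
t* = t_{0.025, 208} = 1.971435.
Margin = t* × SE = 1.971435 × 0.267 = 0.52637.
CI: -0.266 ± 0.52637 → (-0.792, 0.260).
With 95% confidence, each one-unit increase in driver age is associated with a change of between -0.792 and 0.260 $1000s in insurance claim amount, holding the other predictors fixed.

(-0.792, 0.260)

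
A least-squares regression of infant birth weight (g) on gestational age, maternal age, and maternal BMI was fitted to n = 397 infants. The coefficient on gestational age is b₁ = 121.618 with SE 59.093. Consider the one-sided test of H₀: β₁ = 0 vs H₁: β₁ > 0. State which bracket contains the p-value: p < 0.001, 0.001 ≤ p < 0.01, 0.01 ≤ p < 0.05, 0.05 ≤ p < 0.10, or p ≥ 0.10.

t = 121.618 / 59.093 = 2.058.
df = n − k − 1 = 397 − 3 − 1 = 393.
One-sided p = P(T_{393} > t) ≈ 0.0201.
So 0.01 ≤ p < 0.05.

0.01 ≤ p < 0.05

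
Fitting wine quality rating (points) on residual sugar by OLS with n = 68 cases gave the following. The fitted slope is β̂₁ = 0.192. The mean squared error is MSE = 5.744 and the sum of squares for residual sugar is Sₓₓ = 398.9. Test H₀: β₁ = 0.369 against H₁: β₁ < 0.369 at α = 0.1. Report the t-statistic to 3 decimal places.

t = -1.475

SE(β̂₁) = √(MSE/Sₓₓ) = √(5.744/398.9) = 0.119998.
t = (0.192 − 0.369) / 0.119998 = -1.475.
df = n − 2 = 66.
One-sided p ≈ 0.0725, which is < 0.1, so reject H₀.
There is evidence that the true slope on residual sugar is below 0.369 points per unit.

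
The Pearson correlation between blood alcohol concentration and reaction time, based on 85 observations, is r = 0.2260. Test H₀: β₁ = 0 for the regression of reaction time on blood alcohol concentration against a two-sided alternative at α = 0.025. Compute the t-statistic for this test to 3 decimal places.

t = r·√(n − 2)/√(1 − r²) = 0.2260·√83/√0.948924 = 2.114.
df = n − 2 = 83.
Two-sided p ≈ 0.0375, which is ≥ 0.025, so fail to reject H₀.
The data do not give significant evidence of a linear association between blood alcohol concentration and reaction time.

t = 2.114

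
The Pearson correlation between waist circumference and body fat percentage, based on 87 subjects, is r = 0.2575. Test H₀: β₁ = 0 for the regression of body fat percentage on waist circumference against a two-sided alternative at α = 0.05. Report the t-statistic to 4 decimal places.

t = r·√(n − 2)/√(1 − r²) = 0.2575·√85/√0.933694 = 2.4569.
df = n − 2 = 85.
Two-sided p ≈ 0.0160, which is < 0.05, so reject H₀.
There is evidence of a linear association between waist circumference and body fat percentage.

t = 2.4569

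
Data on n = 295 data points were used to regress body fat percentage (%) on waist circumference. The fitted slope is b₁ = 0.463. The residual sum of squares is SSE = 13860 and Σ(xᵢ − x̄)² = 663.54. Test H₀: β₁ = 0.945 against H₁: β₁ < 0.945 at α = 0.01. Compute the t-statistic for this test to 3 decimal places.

MSE = SSE/(n − 2) = 13860/293 = 47.3038.
SE(b₁) = √(MSE/Sₓₓ) = √(47.3038/663.54) = 0.267002.
t = (0.463 − 0.945) / 0.267002 = -1.805.
df = n − 2 = 293.
One-sided p ≈ 0.0360, which is ≥ 0.01, so fail to reject H₀.
The data do not give significant evidence that the true slope on waist circumference is below 0.945 % per unit.

t = -1.805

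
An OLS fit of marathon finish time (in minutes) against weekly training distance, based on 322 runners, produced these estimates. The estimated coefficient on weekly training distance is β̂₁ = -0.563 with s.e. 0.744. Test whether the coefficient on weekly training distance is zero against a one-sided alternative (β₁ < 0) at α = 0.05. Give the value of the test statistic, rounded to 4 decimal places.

H₀: β₁ = 0 vs H₁: β₁ < 0.
t = (β̂₁ − β₁⁰)/SE = -0.563 / 0.744 = -0.7567.
df = n − 2 = 322 − 2 = 320.
One-sided p ≈ 0.2249, which is ≥ 0.05, so fail to reject H₀.
The data do not give significant evidence that the true slope on weekly training distance is negative.

t = -0.7567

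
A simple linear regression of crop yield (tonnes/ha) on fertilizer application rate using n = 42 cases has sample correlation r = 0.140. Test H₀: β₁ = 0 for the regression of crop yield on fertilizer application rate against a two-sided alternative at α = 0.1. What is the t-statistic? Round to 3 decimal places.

t = r·√(n − 2)/√(1 − r²) = 0.140·√40/√0.9804 = 0.894.
df = n − 2 = 40.
Two-sided p ≈ 0.3765, which is ≥ 0.1, so fail to reject H₀.
The data do not give significant evidence of a linear association between fertilizer application rate and crop yield.

t = 0.894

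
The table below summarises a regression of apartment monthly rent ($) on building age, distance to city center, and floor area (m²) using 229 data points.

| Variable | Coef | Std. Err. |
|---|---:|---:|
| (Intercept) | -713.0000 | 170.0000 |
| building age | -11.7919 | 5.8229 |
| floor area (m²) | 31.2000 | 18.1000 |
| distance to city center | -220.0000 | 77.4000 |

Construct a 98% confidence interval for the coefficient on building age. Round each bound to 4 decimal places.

Read off: b = -11.7919, SE = 5.8229 for building age.
df = n − k − 1 = 229 − 3 − 1 = 225.
t* = t_{0.01, 225} = 2.343035.
Margin = t* × SE = 2.343035 × 5.8229 = 13.643259.
CI: -11.7919 ± 13.643259 → (-25.4352, 1.8514).

(-25.4352, 1.8514)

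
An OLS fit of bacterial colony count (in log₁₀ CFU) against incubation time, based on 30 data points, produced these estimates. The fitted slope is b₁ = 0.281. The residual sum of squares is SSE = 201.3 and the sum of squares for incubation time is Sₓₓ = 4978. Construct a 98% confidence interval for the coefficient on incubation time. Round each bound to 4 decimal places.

(0.1872, 0.3748)

MSE = SSE/(n − 2) = 201.3/28 = 7.18929.
SE(b₁) = √(MSE/Sₓₓ) = √(7.18929/4978) = 0.0380028.
df = n − 2 = 28.
t* = t_{0.01, 28} = 2.46714.
Margin = t* × SE = 2.46714 × 0.0380028 = 0.093758.
CI: 0.281 ± 0.093758 → (0.1872, 0.3748).
With 98% confidence, each one-unit increase in incubation time is associated with a change of between 0.1872 and 0.3748 log₁₀ CFU in bacterial colony count.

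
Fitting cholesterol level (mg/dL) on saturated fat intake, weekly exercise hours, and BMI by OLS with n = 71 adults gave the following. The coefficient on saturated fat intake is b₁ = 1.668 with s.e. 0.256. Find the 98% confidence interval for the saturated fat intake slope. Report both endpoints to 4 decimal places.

(1.0579, 2.2781)

df = n − k − 1 = 71 − 3 − 1 = 67.
t* = t_{0.01, 67} = 2.383302.
Margin = t* × SE = 2.383302 × 0.256 = 0.610125.
CI: 1.668 ± 0.610125 → (1.0579, 2.2781).
With 98% confidence, each one-unit increase in saturated fat intake is associated with a change of between 1.0579 and 2.2781 mg/dL in cholesterol level, holding the other predictors fixed.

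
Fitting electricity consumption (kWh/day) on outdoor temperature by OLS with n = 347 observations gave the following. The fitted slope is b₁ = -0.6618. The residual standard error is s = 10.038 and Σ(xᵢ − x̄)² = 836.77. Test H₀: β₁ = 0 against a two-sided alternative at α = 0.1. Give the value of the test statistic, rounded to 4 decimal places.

t = -1.9071

SE(b₁) = s/√Sₓₓ = 10.038/√836.77 = 0.347012.
t = -0.6618 / 0.347012 = -1.9071.
df = n − 2 = 345.
Two-sided p ≈ 0.0573, which is < 0.1, so reject H₀.
There is evidence that outdoor temperature is associated with electricity consumption.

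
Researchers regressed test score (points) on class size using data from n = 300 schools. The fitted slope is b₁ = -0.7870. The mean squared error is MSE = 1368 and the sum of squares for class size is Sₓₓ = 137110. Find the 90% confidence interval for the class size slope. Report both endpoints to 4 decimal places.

SE(b₁) = √(MSE/Sₓₓ) = √(1368/137110) = 0.0998869.
df = n − 2 = 298.
t* = t_{0.05, 298} = 1.649983.
Margin = t* × SE = 1.649983 × 0.0998869 = 0.164812.
CI: -0.7870 ± 0.164812 → (-0.9518, -0.6222).
With 90% confidence, each one-unit increase in class size is associated with a change of between -0.9518 and -0.6222 points in test score.

(-0.9518, -0.6222)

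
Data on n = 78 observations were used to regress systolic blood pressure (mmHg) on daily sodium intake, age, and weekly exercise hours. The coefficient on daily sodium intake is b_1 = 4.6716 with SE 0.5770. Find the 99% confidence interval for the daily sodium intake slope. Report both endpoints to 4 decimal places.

df = n − k − 1 = 78 − 3 − 1 = 74.
t* = t_{0.005, 74} = 2.643913.
Margin = t* × SE = 2.643913 × 0.5770 = 1.525538.
CI: 4.6716 ± 1.525538 → (3.1461, 6.1971).
With 99% confidence, each one-unit increase in daily sodium intake is associated with a change of between 3.1461 and 6.1971 mmHg in systolic blood pressure, holding the other predictors fixed.

(3.1461, 6.1971)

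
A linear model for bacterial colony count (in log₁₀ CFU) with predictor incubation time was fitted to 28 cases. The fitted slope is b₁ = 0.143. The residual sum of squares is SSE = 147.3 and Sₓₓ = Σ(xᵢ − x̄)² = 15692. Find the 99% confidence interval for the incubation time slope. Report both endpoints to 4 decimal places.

(0.0902, 0.1958)

MSE = SSE/(n − 2) = 147.3/26 = 5.66538.
SE(b₁) = √(MSE/Sₓₓ) = √(5.66538/15692) = 0.019001.
df = n − 2 = 26.
t* = t_{0.005, 26} = 2.778715.
Margin = t* × SE = 2.778715 × 0.019001 = 0.052798.
CI: 0.143 ± 0.052798 → (0.0902, 0.1958).
With 99% confidence, each one-unit increase in incubation time is associated with a change of between 0.0902 and 0.1958 log₁₀ CFU in bacterial colony count.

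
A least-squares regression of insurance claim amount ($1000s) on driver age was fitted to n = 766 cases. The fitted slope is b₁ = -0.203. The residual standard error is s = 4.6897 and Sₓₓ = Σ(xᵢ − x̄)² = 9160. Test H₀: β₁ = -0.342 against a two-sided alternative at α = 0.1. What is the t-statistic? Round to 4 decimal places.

t = 2.8367

SE(b₁) = s/√Sₓₓ = 4.6897/√9160 = 0.0490001.
t = (-0.203 − (-0.342)) / 0.0490001 = 2.8367.
df = n − 2 = 764.
Two-sided p ≈ 0.0047, which is < 0.1, so reject H₀.
There is evidence that the true slope on driver age differs from -0.342 $1000s per unit.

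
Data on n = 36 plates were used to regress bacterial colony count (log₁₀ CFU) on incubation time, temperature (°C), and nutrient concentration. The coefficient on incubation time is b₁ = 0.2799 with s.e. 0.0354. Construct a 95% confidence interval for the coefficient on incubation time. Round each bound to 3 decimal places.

(0.208, 0.352)

df = n − k − 1 = 36 − 3 − 1 = 32.
t* = t_{0.025, 32} = 2.036933.
Margin = t* × SE = 2.036933 × 0.0354 = 0.07211.
CI: 0.2799 ± 0.07211 → (0.208, 0.352).
With 95% confidence, each one-unit increase in incubation time is associated with a change of between 0.208 and 0.352 log₁₀ CFU in bacterial colony count, holding the other predictors fixed.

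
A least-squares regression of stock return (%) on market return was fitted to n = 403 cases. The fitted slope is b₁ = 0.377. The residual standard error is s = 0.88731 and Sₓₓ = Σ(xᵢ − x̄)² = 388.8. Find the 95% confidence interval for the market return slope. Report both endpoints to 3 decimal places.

(0.289, 0.465)

SE(b₁) = s/√Sₓₓ = 0.88731/√388.8 = 0.045.
df = n − 2 = 401.
t* = t_{0.025, 401} = 1.965897.
Margin = t* × SE = 1.965897 × 0.045 = 0.08847.
CI: 0.377 ± 0.08847 → (0.289, 0.465).
With 95% confidence, each one-unit increase in market return is associated with a change of between 0.289 and 0.465 % in stock return.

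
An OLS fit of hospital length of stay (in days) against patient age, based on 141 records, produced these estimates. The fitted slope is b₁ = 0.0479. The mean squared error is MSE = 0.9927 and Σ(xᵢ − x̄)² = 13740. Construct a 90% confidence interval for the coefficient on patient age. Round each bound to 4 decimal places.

SE(b₁) = √(MSE/Sₓₓ) = √(0.9927/13740) = 0.00849994.
df = n − 2 = 139.
t* = t_{0.05, 139} = 1.65589.
Margin = t* × SE = 1.65589 × 0.00849994 = 0.014075.
CI: 0.0479 ± 0.014075 → (0.0338, 0.0620).
With 90% confidence, each one-unit increase in patient age is associated with a change of between 0.0338 and 0.0620 days in hospital length of stay.

(0.0338, 0.0620)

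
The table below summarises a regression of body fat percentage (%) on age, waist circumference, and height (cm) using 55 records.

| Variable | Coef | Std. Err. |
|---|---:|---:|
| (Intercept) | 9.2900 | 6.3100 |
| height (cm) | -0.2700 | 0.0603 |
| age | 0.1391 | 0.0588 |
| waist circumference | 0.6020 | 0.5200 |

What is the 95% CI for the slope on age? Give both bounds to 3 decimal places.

(0.021, 0.257)

Read off: b = 0.1391, SE = 0.0588 for age.
df = n − k − 1 = 55 − 3 − 1 = 51.
t* = t_{0.025, 51} = 2.007584.
Margin = t* × SE = 2.007584 × 0.0588 = 0.11805.
CI: 0.1391 ± 0.11805 → (0.021, 0.257).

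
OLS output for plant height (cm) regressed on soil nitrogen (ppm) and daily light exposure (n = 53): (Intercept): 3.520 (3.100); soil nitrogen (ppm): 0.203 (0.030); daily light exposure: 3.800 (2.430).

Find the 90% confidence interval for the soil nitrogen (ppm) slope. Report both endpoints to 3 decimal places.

(0.153, 0.253)

Read off: b = 0.203, SE = 0.030 for soil nitrogen (ppm).
df = n − k − 1 = 53 − 2 − 1 = 50.
t* = t_{0.05, 50} = 1.675905.
Margin = t* × SE = 1.675905 × 0.030 = 0.05028.
CI: 0.203 ± 0.05028 → (0.153, 0.253).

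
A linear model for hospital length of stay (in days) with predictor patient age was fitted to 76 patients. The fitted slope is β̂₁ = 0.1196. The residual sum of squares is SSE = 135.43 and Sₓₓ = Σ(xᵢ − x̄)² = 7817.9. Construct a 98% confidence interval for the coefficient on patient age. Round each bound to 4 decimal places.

(0.0832, 0.1560)

MSE = SSE/(n − 2) = 135.43/74 = 1.83014.
SE(β̂₁) = √(MSE/Sₓₓ) = √(1.83014/7817.9) = 0.0153002.
df = n − 2 = 74.
t* = t_{0.01, 74} = 2.377802.
Margin = t* × SE = 2.377802 × 0.0153002 = 0.036381.
CI: 0.1196 ± 0.036381 → (0.0832, 0.1560).
With 98% confidence, each one-unit increase in patient age is associated with a change of between 0.0832 and 0.1560 days in hospital length of stay.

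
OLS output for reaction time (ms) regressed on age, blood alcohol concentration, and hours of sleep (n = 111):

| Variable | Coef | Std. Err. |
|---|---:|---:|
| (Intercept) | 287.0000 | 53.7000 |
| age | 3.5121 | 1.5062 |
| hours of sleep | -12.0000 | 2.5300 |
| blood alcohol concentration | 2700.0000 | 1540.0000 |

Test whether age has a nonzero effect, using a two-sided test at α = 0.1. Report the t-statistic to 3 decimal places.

Read off: b = 3.5121, SE = 1.5062 for age.
H₀: β₁ = 0 vs H₁: β₁ ≠ 0.
t = 3.5121 / 1.5062 = 2.332.
df = n − k − 1 = 111 − 3 − 1 = 107.
Two-sided p ≈ 0.0216, which is < 0.1, so reject H₀.
There is evidence that age is associated with reaction time, holding the other predictors fixed.

t = 2.332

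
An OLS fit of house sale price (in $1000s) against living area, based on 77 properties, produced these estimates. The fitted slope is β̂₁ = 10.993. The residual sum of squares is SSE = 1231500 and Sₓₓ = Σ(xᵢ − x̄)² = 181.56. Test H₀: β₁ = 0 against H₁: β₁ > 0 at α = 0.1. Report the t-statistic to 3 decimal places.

MSE = SSE/(n − 2) = 1231500/75 = 16420.
SE(β̂₁) = √(MSE/Sₓₓ) = √(16420/181.56) = 9.50991.
t = 10.993 / 9.50991 = 1.156.
df = n − 2 = 75.
One-sided p ≈ 0.1257, which is ≥ 0.1, so fail to reject H₀.
The data do not give significant evidence that the true slope on living area is positive.

t = 1.156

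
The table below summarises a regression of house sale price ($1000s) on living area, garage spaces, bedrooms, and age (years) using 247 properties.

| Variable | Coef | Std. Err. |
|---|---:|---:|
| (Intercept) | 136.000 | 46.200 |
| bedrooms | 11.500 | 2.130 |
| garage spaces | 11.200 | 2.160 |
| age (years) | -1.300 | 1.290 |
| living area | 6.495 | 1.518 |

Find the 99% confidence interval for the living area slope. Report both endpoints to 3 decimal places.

(2.554, 10.436)

Read off: b = 6.495, SE = 1.518 for living area.
df = n − k − 1 = 247 − 4 − 1 = 242.
t* = t_{0.005, 242} = 2.596297.
Margin = t* × SE = 2.596297 × 1.518 = 3.94118.
CI: 6.495 ± 3.94118 → (2.554, 10.436).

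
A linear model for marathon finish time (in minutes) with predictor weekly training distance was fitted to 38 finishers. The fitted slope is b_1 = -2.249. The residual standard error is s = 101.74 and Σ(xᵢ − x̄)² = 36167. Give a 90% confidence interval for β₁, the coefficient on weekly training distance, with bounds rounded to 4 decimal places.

SE(b_1) = s/√Sₓₓ = 101.74/√36167 = 0.534977.
df = n − 2 = 36.
t* = t_{0.05, 36} = 1.688298.
Margin = t* × SE = 1.688298 × 0.534977 = 0.903201.
CI: -2.249 ± 0.903201 → (-3.1522, -1.3458).
With 90% confidence, each one-unit increase in weekly training distance is associated with a change of between -3.1522 and -1.3458 minutes in marathon finish time.

(-3.1522, -1.3458)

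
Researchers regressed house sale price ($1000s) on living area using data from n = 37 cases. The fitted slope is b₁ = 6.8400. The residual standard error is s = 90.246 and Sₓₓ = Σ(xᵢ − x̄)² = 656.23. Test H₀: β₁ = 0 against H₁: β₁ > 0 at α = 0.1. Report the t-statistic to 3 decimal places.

SE(b₁) = s/√Sₓₓ = 90.246/√656.23 = 3.5229.
t = 6.8400 / 3.5229 = 1.942.
df = n − 2 = 35.
One-sided p ≈ 0.0301, which is < 0.1, so reject H₀.
There is evidence that the true slope on living area is positive.

t = 1.942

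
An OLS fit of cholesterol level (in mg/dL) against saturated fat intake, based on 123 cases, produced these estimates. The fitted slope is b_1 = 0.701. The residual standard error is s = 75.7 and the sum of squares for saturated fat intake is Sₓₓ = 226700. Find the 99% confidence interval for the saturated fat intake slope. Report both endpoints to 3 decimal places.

(0.285, 1.117)

SE(b_1) = s/√Sₓₓ = 75.7/√226700 = 0.15899.
df = n − 2 = 121.
t* = t_{0.005, 121} = 2.617072.
Margin = t* × SE = 2.617072 × 0.15899 = 0.41609.
CI: 0.701 ± 0.41609 → (0.285, 1.117).
With 99% confidence, each one-unit increase in saturated fat intake is associated with a change of between 0.285 and 1.117 mg/dL in cholesterol level.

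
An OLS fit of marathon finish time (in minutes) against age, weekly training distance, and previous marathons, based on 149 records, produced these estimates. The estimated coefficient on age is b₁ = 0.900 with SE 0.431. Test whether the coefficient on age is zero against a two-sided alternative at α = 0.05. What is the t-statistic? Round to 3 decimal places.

H₀: β₁ = 0 vs H₁: β₁ ≠ 0.
t = (b₁ − β₁⁰)/SE = 0.900 / 0.431 = 2.088.
df = n − k − 1 = 149 − 3 − 1 = 145.
Two-sided p ≈ 0.0385, which is < 0.05, so reject H₀.
There is evidence that age is associated with marathon finish time, holding the other predictors fixed.

t = 2.088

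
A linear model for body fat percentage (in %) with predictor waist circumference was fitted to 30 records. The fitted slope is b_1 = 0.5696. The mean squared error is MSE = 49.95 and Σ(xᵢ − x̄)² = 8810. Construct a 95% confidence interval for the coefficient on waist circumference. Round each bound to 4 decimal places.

SE(b_1) = √(MSE/Sₓₓ) = √(49.95/8810) = 0.0752974.
df = n − 2 = 28.
t* = t_{0.025, 28} = 2.048407.
Margin = t* × SE = 2.048407 × 0.0752974 = 0.154240.
CI: 0.5696 ± 0.154240 → (0.4154, 0.7238).
With 95% confidence, each one-unit increase in waist circumference is associated with a change of between 0.4154 and 0.7238 % in body fat percentage.

(0.4154, 0.7238)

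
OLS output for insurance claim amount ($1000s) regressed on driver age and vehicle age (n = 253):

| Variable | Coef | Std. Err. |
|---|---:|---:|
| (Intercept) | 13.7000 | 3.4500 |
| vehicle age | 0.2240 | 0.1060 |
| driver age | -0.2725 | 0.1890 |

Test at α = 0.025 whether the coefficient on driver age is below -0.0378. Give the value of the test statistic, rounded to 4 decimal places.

Read off: b = -0.2725, SE = 0.1890 for driver age.
H₀: β₁ = -0.0378 vs H₁: β₁ < -0.0378.
t = (-0.2725 − (-0.0378)) / 0.1890 = -1.2418.
df = n − k − 1 = 253 − 2 − 1 = 250.
One-sided p ≈ 0.1077, which is ≥ 0.025, so fail to reject H₀.
The data do not give significant evidence that the true slope on driver age is below -0.0378 $1000s per unit, holding the other predictors fixed.

t = -1.2418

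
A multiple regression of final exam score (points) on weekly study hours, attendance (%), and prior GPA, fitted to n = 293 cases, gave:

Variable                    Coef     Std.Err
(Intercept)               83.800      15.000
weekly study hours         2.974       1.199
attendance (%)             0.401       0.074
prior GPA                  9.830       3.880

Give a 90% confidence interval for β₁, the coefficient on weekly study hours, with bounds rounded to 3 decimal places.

(0.995, 4.953)

Read off: b = 2.974, SE = 1.199 for weekly study hours.
df = n − k − 1 = 293 − 3 − 1 = 289.
t* = t_{0.05, 289} = 1.650143.
Margin = t* × SE = 1.650143 × 1.199 = 1.97852.
CI: 2.974 ± 1.97852 → (0.995, 4.953).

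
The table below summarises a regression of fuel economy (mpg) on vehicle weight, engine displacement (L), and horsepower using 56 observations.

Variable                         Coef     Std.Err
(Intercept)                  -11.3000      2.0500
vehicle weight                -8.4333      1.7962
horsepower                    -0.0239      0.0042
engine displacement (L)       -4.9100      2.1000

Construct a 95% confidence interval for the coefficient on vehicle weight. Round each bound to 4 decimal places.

Read off: b = -8.4333, SE = 1.7962 for vehicle weight.
df = n − k − 1 = 56 − 3 − 1 = 52.
t* = t_{0.025, 52} = 2.006647.
Margin = t* × SE = 2.006647 × 1.7962 = 3.604339.
CI: -8.4333 ± 3.604339 → (-12.0376, -4.8290).

(-12.0376, -4.8290)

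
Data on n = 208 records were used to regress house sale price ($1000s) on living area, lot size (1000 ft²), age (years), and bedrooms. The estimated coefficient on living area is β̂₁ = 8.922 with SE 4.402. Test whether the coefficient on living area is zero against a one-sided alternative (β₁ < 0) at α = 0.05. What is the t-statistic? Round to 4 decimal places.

t = 2.0268

H₀: β₁ = 0 vs H₁: β₁ < 0.
t = (β̂₁ − β₁⁰)/SE = 8.922 / 4.402 = 2.0268.
df = n − k − 1 = 208 − 4 − 1 = 203.
One-sided p ≈ 0.9780, which is ≥ 0.05, so fail to reject H₀.
The data do not give significant evidence that the true slope on living area is negative, holding the other predictors fixed.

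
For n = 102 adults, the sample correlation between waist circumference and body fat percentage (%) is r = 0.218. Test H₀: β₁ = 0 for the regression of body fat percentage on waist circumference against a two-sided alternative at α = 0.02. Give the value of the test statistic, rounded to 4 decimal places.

t = 2.2337

t = r·√(n − 2)/√(1 − r²) = 0.218·√100/√0.952476 = 2.2337.
df = n − 2 = 100.
Two-sided p ≈ 0.0277, which is ≥ 0.02, so fail to reject H₀.
The data do not give significant evidence of a linear association between waist circumference and body fat percentage.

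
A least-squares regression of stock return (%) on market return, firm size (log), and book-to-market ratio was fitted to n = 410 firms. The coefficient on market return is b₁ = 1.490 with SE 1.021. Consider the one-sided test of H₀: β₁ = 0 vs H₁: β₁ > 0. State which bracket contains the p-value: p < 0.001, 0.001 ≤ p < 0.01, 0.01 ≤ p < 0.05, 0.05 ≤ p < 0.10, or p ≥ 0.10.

t = 1.490 / 1.021 = 1.459.
df = n − k − 1 = 410 − 3 − 1 = 406.
One-sided p = P(T_{406} > t) ≈ 0.0726.
So 0.05 ≤ p < 0.10.

0.05 ≤ p < 0.10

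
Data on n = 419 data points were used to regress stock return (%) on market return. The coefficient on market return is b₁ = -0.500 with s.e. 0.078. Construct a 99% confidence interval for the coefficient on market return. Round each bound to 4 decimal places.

(-0.7018, -0.2982)

df = n − 2 = 419 − 2 = 417.
t* = t_{0.005, 417} = 2.587671.
Margin = t* × SE = 2.587671 × 0.078 = 0.201838.
CI: -0.500 ± 0.201838 → (-0.7018, -0.2982).
With 99% confidence, each one-unit increase in market return is associated with a change of between -0.7018 and -0.2982 % in stock return.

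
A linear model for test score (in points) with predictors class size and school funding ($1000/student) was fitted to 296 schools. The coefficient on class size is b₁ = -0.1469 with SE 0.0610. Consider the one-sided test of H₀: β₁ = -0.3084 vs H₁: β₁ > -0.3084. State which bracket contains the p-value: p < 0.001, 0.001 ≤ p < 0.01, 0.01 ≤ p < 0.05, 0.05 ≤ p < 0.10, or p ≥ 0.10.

0.001 ≤ p < 0.01

t = (-0.1469 − (-0.3084)) / 0.0610 = 2.648.
df = n − k − 1 = 296 − 2 − 1 = 293.
One-sided p = P(T_{293} > t) ≈ 0.0043.
So 0.001 ≤ p < 0.01.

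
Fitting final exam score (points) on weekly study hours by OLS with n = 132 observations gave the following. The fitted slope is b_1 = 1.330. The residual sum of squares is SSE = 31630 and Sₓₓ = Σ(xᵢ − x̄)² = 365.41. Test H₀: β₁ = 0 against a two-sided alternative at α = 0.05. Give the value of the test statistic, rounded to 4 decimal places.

t = 1.6299

MSE = SSE/(n − 2) = 31630/130 = 243.308.
SE(b_1) = √(MSE/Sₓₓ) = √(243.308/365.41) = 0.815995.
t = 1.330 / 0.815995 = 1.6299.
df = n − 2 = 130.
Two-sided p ≈ 0.1055, which is ≥ 0.05, so fail to reject H₀.
The data do not give significant evidence of an association between weekly study hours and final exam score.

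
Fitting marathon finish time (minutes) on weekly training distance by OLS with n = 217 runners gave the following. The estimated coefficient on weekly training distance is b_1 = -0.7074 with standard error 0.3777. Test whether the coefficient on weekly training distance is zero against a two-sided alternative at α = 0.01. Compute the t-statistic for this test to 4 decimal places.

H₀: β₁ = 0 vs H₁: β₁ ≠ 0.
t = (b_1 − β₁⁰)/SE = -0.7074 / 0.3777 = -1.8729.
df = n − 2 = 217 − 2 = 215.
Two-sided p ≈ 0.0624, which is ≥ 0.01, so fail to reject H₀.
The data do not give significant evidence of an association between weekly training distance and marathon finish time.

t = -1.8729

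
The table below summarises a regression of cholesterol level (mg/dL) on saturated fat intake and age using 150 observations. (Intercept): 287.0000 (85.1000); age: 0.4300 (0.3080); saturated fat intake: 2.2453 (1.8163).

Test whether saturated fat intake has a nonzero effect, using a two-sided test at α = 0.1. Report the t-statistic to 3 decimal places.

t = 1.236

Read off: b = 2.2453, SE = 1.8163 for saturated fat intake.
H₀: β₁ = 0 vs H₁: β₁ ≠ 0.
t = 2.2453 / 1.8163 = 1.236.
df = n − k − 1 = 150 − 2 − 1 = 147.
Two-sided p ≈ 0.2184, which is ≥ 0.1, so fail to reject H₀.
The data do not give significant evidence of an association between saturated fat intake and cholesterol level, after adjusting for the other predictors.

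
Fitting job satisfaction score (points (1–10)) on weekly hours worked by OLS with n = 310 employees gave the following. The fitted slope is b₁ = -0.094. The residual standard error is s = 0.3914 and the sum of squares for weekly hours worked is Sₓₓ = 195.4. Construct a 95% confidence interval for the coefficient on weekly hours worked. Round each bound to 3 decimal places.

SE(b₁) = s/√Sₓₓ = 0.3914/√195.4 = 0.028.
df = n − 2 = 308.
t* = t_{0.025, 308} = 1.967696.
Margin = t* × SE = 1.967696 × 0.028 = 0.05510.
CI: -0.094 ± 0.05510 → (-0.149, -0.039).
With 95% confidence, each one-unit increase in weekly hours worked is associated with a change of between -0.149 and -0.039 points (1–10) in job satisfaction score.

(-0.149, -0.039)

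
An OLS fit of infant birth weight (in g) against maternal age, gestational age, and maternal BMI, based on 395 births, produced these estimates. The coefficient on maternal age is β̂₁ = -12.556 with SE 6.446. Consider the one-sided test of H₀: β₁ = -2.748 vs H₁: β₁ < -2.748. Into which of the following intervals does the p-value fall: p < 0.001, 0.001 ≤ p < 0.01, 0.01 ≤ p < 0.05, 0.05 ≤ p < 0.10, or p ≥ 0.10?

t = (-12.556 − (-2.748)) / 6.446 = -1.522.
df = n − k − 1 = 395 − 3 − 1 = 391.
One-sided p = P(T_{391} < t) ≈ 0.0645.
So 0.05 ≤ p < 0.10.

0.05 ≤ p < 0.10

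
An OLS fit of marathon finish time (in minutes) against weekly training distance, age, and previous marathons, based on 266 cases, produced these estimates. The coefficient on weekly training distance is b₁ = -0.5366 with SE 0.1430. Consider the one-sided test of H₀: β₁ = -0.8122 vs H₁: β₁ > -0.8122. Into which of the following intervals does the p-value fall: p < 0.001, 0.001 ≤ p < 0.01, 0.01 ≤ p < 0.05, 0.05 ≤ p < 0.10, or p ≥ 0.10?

0.01 ≤ p < 0.05

t = (-0.5366 − (-0.8122)) / 0.1430 = 1.927.
df = n − k − 1 = 266 − 3 − 1 = 262.
One-sided p = P(T_{262} > t) ≈ 0.0275.
So 0.01 ≤ p < 0.05.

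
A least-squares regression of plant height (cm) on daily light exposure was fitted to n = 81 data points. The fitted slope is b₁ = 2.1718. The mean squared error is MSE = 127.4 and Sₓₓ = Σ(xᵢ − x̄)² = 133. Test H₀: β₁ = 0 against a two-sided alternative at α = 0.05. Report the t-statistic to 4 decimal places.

SE(b₁) = √(MSE/Sₓₓ) = √(127.4/133) = 0.978721.
t = 2.1718 / 0.978721 = 2.2190.
df = n − 2 = 79.
Two-sided p ≈ 0.0294, which is < 0.05, so reject H₀.
There is evidence that daily light exposure is associated with plant height.

t = 2.2190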